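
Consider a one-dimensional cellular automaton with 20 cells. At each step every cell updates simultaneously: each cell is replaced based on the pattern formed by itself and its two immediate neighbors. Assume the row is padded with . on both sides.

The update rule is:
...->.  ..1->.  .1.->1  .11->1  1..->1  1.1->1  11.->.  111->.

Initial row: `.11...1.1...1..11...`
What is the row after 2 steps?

step 1: .1.1..1111..11.1.1..
step 2: .1111.1...1.1.11111.

.1111.1...1.1.11111.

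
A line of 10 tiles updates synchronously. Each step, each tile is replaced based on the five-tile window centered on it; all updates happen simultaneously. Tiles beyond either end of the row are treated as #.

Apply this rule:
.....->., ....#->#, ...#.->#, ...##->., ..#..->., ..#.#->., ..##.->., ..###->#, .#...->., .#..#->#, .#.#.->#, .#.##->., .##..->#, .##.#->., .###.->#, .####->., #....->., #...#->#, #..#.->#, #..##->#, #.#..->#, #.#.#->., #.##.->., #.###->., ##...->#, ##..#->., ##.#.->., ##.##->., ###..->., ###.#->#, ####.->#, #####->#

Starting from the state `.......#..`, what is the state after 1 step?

#....##.##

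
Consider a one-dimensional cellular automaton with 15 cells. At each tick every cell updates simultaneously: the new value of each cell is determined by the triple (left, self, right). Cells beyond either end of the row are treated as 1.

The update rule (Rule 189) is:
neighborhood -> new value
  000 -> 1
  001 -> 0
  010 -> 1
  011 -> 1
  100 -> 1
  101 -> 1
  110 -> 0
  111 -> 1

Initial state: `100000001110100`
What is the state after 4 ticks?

011111101101110
111111011011101
111110110111011
111101101110111

111101101110111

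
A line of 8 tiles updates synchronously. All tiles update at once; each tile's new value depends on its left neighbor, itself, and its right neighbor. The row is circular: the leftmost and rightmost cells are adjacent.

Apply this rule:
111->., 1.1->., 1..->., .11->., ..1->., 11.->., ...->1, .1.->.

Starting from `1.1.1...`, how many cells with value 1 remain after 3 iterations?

iteration 1: ......1.
iteration 2: 11111...
iteration 3: ......1.
count of 1: 1

1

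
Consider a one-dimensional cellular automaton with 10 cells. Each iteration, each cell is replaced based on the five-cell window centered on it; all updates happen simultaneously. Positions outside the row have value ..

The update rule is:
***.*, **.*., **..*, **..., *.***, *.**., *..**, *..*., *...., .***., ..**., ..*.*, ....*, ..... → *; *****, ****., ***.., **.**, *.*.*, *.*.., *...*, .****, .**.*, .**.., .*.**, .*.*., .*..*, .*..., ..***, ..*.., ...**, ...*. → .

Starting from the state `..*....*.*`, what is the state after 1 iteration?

*...**.*..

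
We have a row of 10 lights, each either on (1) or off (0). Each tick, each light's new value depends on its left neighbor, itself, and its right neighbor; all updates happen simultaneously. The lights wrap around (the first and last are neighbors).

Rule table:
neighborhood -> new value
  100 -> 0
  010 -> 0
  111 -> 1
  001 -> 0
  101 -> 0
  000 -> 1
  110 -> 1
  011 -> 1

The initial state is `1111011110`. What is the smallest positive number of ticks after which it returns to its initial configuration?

1111011110

1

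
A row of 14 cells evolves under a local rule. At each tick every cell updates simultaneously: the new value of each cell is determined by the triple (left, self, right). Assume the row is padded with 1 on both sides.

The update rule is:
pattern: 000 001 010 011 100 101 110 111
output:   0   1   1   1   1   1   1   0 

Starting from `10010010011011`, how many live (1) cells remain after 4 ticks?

6

11111111111110
00000000000011
10000000000110
11000000001111
count of 1: 6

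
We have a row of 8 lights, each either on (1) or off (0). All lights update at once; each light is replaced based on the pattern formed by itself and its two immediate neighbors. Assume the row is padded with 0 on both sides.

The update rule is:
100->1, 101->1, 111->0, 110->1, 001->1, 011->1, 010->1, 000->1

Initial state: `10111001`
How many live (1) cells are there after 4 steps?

5

11101111
10111001  (repeats step 0; period 2)
step 4: 10111001
count of 1: 5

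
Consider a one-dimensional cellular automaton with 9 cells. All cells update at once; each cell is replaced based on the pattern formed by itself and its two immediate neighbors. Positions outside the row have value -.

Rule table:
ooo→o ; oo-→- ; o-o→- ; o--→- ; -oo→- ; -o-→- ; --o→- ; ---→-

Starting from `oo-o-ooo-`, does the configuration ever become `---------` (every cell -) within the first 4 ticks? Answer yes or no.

------o--
---------
all cells are - at tick 2

yes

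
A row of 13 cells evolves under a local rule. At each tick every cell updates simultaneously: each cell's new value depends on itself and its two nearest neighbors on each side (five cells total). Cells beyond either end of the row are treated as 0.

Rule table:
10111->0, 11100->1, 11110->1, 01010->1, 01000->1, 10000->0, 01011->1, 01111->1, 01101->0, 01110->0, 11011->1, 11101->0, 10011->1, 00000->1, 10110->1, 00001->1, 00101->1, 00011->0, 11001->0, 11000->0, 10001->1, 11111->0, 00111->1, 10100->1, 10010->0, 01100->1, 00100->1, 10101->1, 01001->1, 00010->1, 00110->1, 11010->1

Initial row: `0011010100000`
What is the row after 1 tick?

1010111110111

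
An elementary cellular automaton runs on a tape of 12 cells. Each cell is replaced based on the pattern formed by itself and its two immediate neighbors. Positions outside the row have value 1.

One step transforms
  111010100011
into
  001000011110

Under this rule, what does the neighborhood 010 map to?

0

At position 4 the neighborhood is 010; the next row has 0 there.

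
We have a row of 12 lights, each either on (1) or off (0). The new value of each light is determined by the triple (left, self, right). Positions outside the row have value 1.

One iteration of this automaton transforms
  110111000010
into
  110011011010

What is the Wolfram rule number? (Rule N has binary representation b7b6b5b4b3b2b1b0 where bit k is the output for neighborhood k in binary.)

position 0: 111 → 1  (bit 7 = 1)
position 1: 110 → 1  (bit 6 = 1)
position 2: 101 → 0  (bit 5 = 0)
position 6: 100 → 0  (bit 4 = 0)
position 3: 011 → 0  (bit 3 = 0)
position 10: 010 → 1  (bit 2 = 1)
position 9: 001 → 0  (bit 1 = 0)
position 7: 000 → 1  (bit 0 = 1)
bits b7..b0 = 11000101 = 197

197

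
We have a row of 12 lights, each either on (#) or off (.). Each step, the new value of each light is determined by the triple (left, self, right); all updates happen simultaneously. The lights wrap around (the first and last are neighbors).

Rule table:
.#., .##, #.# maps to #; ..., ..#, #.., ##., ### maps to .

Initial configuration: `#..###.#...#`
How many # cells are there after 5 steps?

3

...#..##...#
...#..#....#
...#..#....#  (fixed point — unchanged through step 5)
count of #: 3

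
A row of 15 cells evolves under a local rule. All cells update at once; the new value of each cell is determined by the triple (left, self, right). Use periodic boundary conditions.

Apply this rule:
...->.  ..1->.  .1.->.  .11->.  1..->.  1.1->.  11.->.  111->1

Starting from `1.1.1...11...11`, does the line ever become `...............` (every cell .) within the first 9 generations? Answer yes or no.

yes

generation 1: ..............1
generation 2: ...............
all cells are . at generation 2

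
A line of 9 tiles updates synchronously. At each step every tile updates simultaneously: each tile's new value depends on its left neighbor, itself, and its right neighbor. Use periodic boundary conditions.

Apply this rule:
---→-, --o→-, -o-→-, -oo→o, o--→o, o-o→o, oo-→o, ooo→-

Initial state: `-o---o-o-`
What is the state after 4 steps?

--o---o-o
o--o---o-
-o--o---o
o-o--o---

o-o--o---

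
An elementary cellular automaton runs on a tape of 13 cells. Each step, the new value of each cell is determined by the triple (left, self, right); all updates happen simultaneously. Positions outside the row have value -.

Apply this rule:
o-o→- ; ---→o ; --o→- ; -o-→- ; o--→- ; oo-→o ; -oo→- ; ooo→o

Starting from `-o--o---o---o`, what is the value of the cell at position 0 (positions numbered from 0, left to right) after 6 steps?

------o---o--
ooooo---o---o
-oooo-o---o--
--ooo---o---o
o--oo-o---o--
----o---o---o
position 0 holds -

-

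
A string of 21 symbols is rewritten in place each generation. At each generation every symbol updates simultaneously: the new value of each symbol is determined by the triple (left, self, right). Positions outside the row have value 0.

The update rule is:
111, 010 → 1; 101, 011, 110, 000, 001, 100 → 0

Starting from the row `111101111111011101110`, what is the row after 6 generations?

011000111110001000100
000000011100001000100
000000001000001000100
000000001000001000100  (fixed point — unchanged through generation 6)

000000001000001000100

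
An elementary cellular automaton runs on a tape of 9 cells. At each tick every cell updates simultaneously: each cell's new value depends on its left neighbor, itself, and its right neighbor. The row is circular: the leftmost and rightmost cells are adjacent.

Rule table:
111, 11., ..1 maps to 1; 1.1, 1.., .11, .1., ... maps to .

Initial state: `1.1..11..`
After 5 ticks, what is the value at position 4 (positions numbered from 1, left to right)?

.

tick 1: ....1.1.1
tick 2: ...1.....
tick 3: ..1......
tick 4: .1.......
tick 5: 1........
position 4 holds .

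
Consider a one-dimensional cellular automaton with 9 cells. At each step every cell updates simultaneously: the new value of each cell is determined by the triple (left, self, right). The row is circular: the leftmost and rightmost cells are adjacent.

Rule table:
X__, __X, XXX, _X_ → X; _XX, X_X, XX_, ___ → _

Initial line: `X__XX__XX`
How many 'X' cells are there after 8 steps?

_XX__XX_X
___XX___X
X_X__X_XX
__XXXX__X
XX_XX_XXX
X______XX
_X____X_X
_XX__XX_X
count of X: 5

5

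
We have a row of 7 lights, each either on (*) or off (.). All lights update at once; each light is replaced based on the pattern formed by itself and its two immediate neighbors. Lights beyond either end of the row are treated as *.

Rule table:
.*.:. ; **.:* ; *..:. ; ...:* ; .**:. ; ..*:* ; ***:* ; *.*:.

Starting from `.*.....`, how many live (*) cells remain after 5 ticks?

tick 1: ...****
tick 2: .**.***
tick 3: ..*..**
tick 4: .*..*.*
tick 5: ...*...
count of *: 1

1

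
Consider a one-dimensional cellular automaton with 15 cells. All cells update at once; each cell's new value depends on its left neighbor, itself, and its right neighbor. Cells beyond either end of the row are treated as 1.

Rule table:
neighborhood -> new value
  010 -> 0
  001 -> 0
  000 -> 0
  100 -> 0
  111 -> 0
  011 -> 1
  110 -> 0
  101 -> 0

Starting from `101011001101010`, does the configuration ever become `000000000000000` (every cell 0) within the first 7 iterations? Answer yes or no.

yes

000010001000000
000000000000000
all cells are 0 at iteration 2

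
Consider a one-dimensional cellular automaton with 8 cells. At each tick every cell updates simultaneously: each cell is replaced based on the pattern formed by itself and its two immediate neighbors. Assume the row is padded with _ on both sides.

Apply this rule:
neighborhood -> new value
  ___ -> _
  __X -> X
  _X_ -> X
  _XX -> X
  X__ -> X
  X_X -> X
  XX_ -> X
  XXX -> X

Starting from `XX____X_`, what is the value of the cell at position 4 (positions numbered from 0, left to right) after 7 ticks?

X

XXX__XXX
XXXXXXXX
XXXXXXXX  (fixed point — unchanged through tick 7)
position 4 holds X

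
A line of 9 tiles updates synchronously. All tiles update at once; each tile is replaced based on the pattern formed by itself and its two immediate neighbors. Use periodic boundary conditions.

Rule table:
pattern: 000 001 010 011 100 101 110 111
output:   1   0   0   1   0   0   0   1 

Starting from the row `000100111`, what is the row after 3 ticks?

tick 1: 010000110
tick 2: 000110100
tick 3: 110100001

110100001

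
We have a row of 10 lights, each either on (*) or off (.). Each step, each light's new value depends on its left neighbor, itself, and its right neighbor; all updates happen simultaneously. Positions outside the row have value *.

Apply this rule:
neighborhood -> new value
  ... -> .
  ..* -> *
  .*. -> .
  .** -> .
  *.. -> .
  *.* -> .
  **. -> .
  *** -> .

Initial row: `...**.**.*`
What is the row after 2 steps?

.*.......*

step 1: ..*.......
step 2: .*.......*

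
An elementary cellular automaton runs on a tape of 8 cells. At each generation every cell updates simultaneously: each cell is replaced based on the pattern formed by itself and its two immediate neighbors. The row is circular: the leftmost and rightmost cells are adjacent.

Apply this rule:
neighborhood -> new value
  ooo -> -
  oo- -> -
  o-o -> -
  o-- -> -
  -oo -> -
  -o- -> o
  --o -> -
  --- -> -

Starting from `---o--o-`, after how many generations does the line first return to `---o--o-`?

1

generation 1: ---o--o-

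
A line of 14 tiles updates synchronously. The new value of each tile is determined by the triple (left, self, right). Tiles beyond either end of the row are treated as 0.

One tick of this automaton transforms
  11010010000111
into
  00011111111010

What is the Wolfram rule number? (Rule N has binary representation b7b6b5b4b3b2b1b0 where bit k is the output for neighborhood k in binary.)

151

position 12: 111 → 1  (bit 7 = 1)
position 1: 110 → 0  (bit 6 = 0)
position 2: 101 → 0  (bit 5 = 0)
position 4: 100 → 1  (bit 4 = 1)
position 0: 011 → 0  (bit 3 = 0)
position 3: 010 → 1  (bit 2 = 1)
position 5: 001 → 1  (bit 1 = 1)
position 8: 000 → 1  (bit 0 = 1)
bits b7..b0 = 10010111 = 151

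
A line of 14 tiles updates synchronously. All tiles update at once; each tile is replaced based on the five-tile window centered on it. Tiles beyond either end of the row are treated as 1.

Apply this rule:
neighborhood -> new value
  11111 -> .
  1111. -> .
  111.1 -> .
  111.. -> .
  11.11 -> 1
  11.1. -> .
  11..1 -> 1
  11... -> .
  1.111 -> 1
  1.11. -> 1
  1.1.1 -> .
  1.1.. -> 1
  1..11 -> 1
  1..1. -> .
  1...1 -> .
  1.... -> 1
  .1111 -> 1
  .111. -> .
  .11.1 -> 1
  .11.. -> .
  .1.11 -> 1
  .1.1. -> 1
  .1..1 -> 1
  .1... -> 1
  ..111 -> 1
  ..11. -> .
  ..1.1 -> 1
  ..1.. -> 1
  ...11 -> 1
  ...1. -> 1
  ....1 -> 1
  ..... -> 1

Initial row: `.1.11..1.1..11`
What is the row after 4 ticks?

..11.1.1111111
11.1..111.....
...1111...1111
..111....111..

..111....111..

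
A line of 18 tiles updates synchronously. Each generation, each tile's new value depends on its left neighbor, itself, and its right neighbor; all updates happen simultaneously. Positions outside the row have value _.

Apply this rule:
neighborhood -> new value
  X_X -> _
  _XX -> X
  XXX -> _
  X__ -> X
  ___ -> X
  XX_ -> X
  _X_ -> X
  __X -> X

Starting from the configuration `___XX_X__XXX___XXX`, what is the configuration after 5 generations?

XXXXX_XXXX_XXXXX_X
X___X_X__X_X___X_X
XXXXX_XXXX_XXXXX_X  (repeats generation 1; period 2)
generation 5: XXXXX_XXXX_XXXXX_X

XXXXX_XXXX_XXXXX_X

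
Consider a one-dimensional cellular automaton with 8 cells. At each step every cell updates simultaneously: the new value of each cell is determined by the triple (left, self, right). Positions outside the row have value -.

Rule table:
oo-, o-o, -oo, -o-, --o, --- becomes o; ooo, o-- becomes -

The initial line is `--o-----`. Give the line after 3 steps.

ooo-oooo
o-ooo--o
ooo-o-oo

ooo-o-oo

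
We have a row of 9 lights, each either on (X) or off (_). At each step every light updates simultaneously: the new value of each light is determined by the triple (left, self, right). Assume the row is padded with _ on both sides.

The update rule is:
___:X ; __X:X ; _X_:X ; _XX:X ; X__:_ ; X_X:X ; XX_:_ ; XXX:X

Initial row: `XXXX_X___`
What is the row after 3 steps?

step 1: XXX_XX_XX
step 2: XX_XX_XX_
step 3: X_XX_XX__

X_XX_XX__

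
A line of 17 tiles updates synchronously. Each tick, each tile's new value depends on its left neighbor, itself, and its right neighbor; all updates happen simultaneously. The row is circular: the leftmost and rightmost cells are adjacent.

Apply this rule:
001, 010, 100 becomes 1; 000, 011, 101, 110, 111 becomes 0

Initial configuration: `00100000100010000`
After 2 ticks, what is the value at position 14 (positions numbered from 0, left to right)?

1

01110001110111000
10001010000000100
position 14 holds 1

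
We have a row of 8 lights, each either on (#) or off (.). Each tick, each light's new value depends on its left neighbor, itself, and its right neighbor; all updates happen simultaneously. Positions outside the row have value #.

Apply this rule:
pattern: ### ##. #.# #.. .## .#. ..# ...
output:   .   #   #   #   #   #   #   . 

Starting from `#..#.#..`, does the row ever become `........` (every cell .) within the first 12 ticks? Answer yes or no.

yes

########
........
all cells are . at tick 2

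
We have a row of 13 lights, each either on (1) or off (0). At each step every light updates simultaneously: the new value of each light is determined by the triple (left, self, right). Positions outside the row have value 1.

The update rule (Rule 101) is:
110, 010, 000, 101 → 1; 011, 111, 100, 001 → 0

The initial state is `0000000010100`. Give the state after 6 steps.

1100100100100

0111111011100
1000001100100
1011100100100
1100100100100
0100100100100
1100100100100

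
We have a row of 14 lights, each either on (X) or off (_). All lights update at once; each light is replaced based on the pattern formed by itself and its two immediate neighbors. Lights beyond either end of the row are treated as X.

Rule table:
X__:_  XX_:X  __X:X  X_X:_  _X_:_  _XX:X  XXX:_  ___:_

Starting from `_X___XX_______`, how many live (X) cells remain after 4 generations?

____XXX______X
___XX_X_____XX
__XXX______XX_
_XX_X_____XXX_
count of X: 6

6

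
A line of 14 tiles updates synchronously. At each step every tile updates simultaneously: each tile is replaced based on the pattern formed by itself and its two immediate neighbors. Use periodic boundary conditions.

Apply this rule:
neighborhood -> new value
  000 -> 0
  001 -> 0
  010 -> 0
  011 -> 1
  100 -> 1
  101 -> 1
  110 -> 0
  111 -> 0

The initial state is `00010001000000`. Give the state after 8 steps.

00001000100000
00000100010000
00000010001000
00000001000100
00000000100010
00000000010001
10000000001000
01000000000100

01000000000100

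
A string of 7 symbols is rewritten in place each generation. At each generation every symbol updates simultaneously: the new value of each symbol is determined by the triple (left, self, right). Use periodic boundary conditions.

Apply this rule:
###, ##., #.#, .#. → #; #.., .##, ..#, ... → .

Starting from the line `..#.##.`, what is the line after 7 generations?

generation 1: ..##.#.
generation 2: ...###.
generation 3: ....##.
generation 4: .....#.
generation 5: .....#.  (fixed point — unchanged through generation 7)

.....#.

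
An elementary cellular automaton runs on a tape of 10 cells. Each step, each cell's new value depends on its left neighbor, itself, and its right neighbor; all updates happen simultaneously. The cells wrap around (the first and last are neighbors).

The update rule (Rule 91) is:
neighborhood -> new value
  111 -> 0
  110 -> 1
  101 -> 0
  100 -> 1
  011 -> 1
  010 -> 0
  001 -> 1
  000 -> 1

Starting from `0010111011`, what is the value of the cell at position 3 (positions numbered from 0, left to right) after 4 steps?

1

1100101011
0111000010
1101111101
0101000101
position 3 holds 1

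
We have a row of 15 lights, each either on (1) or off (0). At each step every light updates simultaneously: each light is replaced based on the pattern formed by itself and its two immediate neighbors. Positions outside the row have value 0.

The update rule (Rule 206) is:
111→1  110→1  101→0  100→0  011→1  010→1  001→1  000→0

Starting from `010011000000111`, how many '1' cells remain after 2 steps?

110111000001111
110111000011111
count of 1: 10

10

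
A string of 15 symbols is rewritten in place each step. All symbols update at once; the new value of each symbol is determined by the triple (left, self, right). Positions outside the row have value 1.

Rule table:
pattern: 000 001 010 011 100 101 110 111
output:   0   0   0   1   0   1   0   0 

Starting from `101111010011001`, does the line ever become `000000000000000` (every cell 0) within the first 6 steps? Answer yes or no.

011000100010001
110000000000001
000000000000001
000000000000001  (fixed point — unchanged through step 6)
step 6 is 000000000000001, still not uniform 0

no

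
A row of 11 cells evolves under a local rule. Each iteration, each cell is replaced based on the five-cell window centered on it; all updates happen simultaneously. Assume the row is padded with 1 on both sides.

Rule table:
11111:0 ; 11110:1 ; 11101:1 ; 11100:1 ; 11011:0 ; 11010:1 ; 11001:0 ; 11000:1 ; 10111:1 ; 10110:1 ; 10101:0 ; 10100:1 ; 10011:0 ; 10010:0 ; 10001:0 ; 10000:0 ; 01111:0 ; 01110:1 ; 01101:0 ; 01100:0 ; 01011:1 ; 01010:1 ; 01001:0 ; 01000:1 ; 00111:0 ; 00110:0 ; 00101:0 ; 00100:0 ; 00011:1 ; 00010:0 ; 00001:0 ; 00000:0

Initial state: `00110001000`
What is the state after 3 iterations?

iteration 1: 00001000101
iteration 2: 10000100011
iteration 3: 11000010100

11000010100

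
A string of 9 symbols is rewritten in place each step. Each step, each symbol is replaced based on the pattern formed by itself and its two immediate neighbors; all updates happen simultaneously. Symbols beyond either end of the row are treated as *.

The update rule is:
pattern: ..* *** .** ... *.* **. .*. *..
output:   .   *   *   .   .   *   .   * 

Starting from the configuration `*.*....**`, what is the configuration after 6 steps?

******.**

*..*...**
**..*..**
***..*.**
****...**
*****..**
******.**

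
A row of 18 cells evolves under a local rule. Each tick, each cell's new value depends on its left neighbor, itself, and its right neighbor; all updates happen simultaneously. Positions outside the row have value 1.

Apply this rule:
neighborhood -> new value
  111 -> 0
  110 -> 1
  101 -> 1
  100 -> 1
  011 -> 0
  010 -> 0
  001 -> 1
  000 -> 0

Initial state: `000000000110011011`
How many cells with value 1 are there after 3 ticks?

8

100000001011101100
110000010100110111
011000101011011000
count of 1: 8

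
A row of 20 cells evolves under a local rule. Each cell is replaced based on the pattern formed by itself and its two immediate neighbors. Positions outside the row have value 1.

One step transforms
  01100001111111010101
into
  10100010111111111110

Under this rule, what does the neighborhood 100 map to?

0

At position 3 the neighborhood is 100; the next row has 0 there.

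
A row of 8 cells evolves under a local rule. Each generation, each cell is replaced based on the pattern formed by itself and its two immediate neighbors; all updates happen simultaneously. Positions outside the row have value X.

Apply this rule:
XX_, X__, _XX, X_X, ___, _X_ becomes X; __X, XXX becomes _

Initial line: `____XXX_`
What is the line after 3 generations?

X_X___XX

XXX_X_XX
__XXXXX_
X_X___XX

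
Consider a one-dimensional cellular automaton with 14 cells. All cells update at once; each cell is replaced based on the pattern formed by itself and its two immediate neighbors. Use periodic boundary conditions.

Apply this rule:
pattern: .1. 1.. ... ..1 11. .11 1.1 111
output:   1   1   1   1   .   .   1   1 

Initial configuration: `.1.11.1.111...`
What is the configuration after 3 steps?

1.1..111.1.1.1

step 1: 111..111.1.111
step 2: 11.11.1.111.11
step 3: 1.1..111.1.1.1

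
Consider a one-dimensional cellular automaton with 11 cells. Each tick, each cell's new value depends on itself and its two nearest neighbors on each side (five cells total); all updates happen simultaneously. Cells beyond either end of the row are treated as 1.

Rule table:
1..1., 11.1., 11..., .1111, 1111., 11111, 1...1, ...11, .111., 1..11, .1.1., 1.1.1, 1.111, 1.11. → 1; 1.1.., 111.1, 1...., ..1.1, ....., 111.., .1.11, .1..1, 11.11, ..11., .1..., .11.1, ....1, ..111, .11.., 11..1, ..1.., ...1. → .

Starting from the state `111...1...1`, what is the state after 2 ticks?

1..1.111...

11.11...11.
1..1.111...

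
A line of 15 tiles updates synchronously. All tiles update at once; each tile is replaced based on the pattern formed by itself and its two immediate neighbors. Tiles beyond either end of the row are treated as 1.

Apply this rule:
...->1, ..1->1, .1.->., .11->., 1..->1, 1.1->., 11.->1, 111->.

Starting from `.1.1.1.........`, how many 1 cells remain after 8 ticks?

......111111111
111111.........
.....1111111111
11111..........
....11111111111
1111...........
...111111111111
111............
count of 1: 3

3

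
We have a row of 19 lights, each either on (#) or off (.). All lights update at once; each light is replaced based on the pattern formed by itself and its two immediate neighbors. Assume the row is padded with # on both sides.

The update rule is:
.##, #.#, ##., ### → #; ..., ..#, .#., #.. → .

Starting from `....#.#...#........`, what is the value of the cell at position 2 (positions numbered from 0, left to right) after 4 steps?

.

.....#.............
...................
...................  (fixed point — unchanged through step 4)
position 2 holds .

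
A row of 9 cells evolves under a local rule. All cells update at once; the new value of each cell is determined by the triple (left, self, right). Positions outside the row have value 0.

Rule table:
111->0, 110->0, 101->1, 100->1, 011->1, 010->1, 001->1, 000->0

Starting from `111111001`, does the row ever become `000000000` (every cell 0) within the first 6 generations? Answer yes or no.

100000111
110001100
101011010
111110111
100001100
110011010
generation 6 is 110011010, still not uniform 0

no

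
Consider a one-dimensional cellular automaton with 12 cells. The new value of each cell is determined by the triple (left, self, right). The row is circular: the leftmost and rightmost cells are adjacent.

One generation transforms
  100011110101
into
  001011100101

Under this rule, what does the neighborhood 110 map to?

At position 0 the neighborhood is 110; the next row has 0 there.

0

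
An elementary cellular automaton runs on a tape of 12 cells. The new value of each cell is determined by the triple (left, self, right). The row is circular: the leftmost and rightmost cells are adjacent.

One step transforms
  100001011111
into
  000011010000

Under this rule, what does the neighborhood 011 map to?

At position 7 the neighborhood is 011; the next row has 1 there.

1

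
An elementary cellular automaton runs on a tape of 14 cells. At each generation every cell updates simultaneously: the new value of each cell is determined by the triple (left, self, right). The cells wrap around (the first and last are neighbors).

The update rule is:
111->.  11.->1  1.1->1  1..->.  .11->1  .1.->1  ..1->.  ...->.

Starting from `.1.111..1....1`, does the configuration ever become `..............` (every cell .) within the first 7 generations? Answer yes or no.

generation 1: 1111.1..1....1
generation 2: ...111..1....1
generation 3: ...1.1..1....1
generation 4: ...111..1....1  (repeats generation 2; period 2)
generation 7: ...1.1..1....1
generation 7 is ...1.1..1....1, still not uniform .

no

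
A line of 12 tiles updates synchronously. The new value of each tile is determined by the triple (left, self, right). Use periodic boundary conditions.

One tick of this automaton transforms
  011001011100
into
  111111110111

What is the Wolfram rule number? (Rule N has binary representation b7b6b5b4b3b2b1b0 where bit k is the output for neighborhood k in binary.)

position 8: 111 → 0  (bit 7 = 0)
position 2: 110 → 1  (bit 6 = 1)
position 6: 101 → 1  (bit 5 = 1)
position 3: 100 → 1  (bit 4 = 1)
position 1: 011 → 1  (bit 3 = 1)
position 5: 010 → 1  (bit 2 = 1)
position 0: 001 → 1  (bit 1 = 1)
position 11: 000 → 1  (bit 0 = 1)
bits b7..b0 = 01111111 = 127

127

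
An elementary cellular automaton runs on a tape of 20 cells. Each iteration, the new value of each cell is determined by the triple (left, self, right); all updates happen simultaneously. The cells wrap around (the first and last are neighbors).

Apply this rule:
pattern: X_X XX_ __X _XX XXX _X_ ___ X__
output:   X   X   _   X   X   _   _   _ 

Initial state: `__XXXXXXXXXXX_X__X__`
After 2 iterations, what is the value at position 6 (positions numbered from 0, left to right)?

__XXXXXXXXXXXX______
__XXXXXXXXXXXX______
position 6 holds X

X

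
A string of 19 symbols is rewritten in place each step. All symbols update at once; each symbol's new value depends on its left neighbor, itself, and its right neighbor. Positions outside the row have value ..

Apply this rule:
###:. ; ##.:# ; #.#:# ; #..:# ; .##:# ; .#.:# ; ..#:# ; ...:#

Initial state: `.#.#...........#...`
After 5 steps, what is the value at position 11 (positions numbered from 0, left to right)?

#

step 1: ###################
step 2: #.................#
step 3: ###################  (repeats step 1; period 2)
step 5: ###################
position 11 holds #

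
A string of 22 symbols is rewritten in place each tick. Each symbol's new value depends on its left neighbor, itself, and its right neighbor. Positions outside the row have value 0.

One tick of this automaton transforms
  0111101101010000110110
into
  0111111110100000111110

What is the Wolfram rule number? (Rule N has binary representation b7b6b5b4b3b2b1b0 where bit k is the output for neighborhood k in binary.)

232

position 2: 111 → 1  (bit 7 = 1)
position 4: 110 → 1  (bit 6 = 1)
position 5: 101 → 1  (bit 5 = 1)
position 12: 100 → 0  (bit 4 = 0)
position 1: 011 → 1  (bit 3 = 1)
position 9: 010 → 0  (bit 2 = 0)
position 0: 001 → 0  (bit 1 = 0)
position 13: 000 → 0  (bit 0 = 0)
bits b7..b0 = 11101000 = 232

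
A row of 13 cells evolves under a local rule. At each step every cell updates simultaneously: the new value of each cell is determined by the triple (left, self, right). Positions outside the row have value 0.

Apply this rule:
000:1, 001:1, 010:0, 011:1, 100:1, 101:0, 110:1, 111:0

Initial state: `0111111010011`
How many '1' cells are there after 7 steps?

7

step 1: 1100001001111
step 2: 1111110111001
step 3: 1000010101110
step 4: 0111100001011
step 5: 1100111110011
step 6: 1111100011111
step 7: 1000111110001
count of 1: 7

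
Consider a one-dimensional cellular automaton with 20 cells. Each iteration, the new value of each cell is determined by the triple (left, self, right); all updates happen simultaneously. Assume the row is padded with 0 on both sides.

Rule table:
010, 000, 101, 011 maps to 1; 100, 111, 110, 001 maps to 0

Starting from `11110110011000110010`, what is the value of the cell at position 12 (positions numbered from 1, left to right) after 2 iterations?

0

iteration 1: 10001100010010100010
iteration 2: 10101001010011101010
position 12 holds 0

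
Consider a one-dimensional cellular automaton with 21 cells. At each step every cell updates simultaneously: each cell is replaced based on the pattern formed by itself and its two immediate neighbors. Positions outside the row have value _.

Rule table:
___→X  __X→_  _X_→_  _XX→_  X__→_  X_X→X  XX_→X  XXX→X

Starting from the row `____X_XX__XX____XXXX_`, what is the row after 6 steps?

XXXXXX__XXXXX_XXXXXXX

step 1: XXX__X_X___X_XX__XXX_
step 2: _XX___X__X__X_X___XX_
step 3: __X_X________X__X__X_
step 4: X__X__XXXXXX_________
step 5: _______XXXXX_XXXXXXXX
step 6: XXXXXX__XXXXX_XXXXXXX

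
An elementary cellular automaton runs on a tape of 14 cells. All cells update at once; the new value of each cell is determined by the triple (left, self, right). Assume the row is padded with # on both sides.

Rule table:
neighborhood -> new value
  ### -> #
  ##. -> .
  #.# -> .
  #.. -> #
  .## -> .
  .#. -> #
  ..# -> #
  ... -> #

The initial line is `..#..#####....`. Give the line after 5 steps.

#####.###.####
####...#...###
###.#######.##
##...#####...#
#.###.###.###.

#.###.###.###.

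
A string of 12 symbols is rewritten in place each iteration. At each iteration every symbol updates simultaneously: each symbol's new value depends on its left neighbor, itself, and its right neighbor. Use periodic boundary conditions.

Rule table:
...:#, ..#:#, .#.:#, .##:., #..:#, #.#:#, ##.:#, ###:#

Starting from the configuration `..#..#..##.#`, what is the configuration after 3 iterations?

########.###
#########.##
##########.#

##########.#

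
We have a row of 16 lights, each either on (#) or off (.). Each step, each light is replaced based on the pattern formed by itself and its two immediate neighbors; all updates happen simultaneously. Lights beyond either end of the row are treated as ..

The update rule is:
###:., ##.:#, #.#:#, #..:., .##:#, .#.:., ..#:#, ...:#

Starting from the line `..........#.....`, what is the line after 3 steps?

..#######.###.#.

step 1: ##########..####
step 2: #........#.##..#
step 3: ..#######.###.#.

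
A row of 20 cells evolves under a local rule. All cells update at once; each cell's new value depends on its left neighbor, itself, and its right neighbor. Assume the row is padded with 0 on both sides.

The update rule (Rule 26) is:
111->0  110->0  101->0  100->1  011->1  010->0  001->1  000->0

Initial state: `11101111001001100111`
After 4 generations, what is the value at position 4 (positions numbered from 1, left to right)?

10001000110111011100
01010101100100010010
10000001011010101101
01000010010000001000
position 4 holds 0

0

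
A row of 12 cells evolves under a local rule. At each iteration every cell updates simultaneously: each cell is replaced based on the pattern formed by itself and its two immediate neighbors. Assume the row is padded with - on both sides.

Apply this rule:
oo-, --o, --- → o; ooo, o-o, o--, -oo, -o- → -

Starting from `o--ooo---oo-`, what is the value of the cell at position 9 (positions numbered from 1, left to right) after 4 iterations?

--o--o-oo-o-
oo--o---o---
-o-o--oo--oo
o----o-o-o-o
position 9 holds -

-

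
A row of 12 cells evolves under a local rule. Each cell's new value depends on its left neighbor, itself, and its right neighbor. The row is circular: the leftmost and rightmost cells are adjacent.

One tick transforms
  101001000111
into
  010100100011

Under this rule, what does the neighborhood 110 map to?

At position 0 the neighborhood is 110; the next row has 0 there.

0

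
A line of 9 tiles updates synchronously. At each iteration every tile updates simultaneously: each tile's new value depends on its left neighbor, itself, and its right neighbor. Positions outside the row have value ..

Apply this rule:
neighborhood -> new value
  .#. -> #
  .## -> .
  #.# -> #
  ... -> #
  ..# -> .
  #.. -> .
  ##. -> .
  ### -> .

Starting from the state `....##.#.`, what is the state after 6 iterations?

...###...

###...##.
....#....
###.#.###
...###...
##.....##
...###...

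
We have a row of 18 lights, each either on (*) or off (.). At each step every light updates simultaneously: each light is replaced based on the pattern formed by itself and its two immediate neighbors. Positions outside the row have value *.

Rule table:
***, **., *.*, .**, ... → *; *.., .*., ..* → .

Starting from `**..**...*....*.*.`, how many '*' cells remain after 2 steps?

**..**.*...**..*.*
**..***..*.**...**
count of *: 10

10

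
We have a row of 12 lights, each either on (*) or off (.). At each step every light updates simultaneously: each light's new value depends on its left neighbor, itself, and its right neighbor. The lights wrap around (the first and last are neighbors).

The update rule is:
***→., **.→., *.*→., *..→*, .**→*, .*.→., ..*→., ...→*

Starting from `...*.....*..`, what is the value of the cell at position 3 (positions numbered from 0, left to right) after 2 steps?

.

step 1: **..****..**
step 2: ..*.*...*.*.
position 3 holds .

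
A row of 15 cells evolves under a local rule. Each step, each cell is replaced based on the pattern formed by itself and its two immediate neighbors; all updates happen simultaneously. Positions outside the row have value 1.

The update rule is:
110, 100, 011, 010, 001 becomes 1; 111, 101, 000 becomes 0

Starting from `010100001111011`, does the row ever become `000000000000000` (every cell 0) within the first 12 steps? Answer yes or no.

010110011001010
010111111111010
010100000001010
010110000011010
010111000111010
010101101101010
010101101101010  (fixed point — unchanged through step 12)
step 12 is 010101101101010, still not uniform 0

no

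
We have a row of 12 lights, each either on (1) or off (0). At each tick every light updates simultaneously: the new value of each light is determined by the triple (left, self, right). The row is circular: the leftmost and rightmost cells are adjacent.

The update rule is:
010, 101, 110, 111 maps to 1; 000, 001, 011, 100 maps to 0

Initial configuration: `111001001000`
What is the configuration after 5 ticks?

001001001000

tick 1: 011001001000
tick 2: 001001001000
tick 3: 001001001000  (fixed point — unchanged through tick 5)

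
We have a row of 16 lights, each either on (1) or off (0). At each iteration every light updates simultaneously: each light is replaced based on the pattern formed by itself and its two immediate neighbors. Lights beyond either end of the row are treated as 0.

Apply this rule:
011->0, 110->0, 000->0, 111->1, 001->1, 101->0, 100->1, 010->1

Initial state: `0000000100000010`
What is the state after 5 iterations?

0011101111001000

0000001110000111
0000010101001010
0000110101111011
0001000100110000
0011101111001000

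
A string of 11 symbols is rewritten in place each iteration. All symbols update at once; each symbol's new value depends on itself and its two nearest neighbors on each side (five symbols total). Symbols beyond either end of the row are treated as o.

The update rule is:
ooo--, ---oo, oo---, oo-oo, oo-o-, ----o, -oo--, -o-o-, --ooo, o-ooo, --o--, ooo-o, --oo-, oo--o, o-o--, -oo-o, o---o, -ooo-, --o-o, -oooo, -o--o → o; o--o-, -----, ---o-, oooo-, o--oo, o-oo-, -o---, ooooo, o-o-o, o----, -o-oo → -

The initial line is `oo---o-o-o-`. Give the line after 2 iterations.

ooooo-oooo-

-ooo-oo-o--
ooooo-oooo-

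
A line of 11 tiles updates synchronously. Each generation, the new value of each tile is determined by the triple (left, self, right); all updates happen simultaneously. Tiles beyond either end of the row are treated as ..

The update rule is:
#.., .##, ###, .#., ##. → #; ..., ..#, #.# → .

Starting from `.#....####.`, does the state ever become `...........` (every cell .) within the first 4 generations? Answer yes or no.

.##...#####
.###..#####
.####.#####
.####.#####
generation 4 is .####.#####, still not uniform .

no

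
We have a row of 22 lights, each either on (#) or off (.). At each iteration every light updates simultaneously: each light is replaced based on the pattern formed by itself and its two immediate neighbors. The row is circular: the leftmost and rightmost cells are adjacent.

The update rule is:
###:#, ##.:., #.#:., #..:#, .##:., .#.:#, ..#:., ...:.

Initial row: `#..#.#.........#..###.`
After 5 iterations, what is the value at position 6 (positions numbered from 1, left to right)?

#

iteration 1: ##.#.##........##..#..
iteration 2: ...#...#.........#.##.
iteration 3: ...##..##........#...#
iteration 4: #....#...#.......##..#
iteration 5: .#...##..##........#..
position 6 holds #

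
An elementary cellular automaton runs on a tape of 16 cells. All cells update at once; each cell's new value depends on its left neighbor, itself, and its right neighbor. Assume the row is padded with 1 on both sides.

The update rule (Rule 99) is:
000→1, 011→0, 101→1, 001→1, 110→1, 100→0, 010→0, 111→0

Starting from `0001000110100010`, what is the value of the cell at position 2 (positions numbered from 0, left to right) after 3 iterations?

0

iteration 1: 0110011011001101
iteration 2: 1010101101010110
iteration 3: 1101010110101011
position 2 holds 0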